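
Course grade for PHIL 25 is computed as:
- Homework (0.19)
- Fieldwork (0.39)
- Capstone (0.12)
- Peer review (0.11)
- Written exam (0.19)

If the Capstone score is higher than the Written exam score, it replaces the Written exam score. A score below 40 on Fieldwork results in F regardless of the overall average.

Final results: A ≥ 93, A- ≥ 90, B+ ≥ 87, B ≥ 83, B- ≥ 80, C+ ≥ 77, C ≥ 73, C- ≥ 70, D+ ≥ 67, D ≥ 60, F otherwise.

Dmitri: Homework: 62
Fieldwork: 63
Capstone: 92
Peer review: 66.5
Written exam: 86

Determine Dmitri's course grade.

Capstone (92) > Written exam (86), so Written exam counts as 92.
Fieldwork score 63 ≥ 40: minimum met.
Weighted total:
  Homework 62 × 0.19 = 11.78
  Fieldwork 63 × 0.39 = 24.57
  Capstone 92 × 0.12 = 11.04
  Peer review 66.5 × 0.11 = 7.315
  Written exam 92 × 0.19 = 17.48
Sum = 72.185
72.185 is ≥ 70 and < 73 → C-

C-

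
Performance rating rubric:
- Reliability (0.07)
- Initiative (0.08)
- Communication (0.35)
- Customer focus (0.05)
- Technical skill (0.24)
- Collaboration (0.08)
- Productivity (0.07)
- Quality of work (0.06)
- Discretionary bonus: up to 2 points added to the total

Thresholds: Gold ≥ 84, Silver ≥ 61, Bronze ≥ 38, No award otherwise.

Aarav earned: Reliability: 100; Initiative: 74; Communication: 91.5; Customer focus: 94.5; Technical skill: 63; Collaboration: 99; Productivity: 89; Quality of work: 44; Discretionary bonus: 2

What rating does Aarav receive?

Weighted total:
  Reliability 100 × 0.07 = 7
  Initiative 74 × 0.08 = 5.92
  Communication 91.5 × 0.35 = 32.025
  Customer focus 94.5 × 0.05 = 4.725
  Technical skill 63 × 0.24 = 15.12
  Collaboration 99 × 0.08 = 7.92
  Productivity 89 × 0.07 = 6.23
  Quality of work 44 × 0.06 = 2.64
Sum = 81.58
Discretionary bonus: 81.58 + 2 = 83.58
83.58 is ≥ 61 and < 84 → Silver

Silver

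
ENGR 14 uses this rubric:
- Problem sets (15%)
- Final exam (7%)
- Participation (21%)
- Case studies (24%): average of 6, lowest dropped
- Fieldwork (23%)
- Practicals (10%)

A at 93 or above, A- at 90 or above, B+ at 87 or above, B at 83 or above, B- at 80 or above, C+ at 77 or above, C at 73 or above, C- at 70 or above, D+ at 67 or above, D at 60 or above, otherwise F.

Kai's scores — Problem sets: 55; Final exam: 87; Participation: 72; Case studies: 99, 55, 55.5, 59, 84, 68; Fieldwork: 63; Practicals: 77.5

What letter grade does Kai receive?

D+

Case studies: drop 55 → average of remaining 5 = 365.5/5 = 73.1
Weighted total:
  Problem sets 55 × 0.15 = 8.25
  Final exam 87 × 0.07 = 6.09
  Participation 72 × 0.21 = 15.12
  Case studies 73.1 × 0.24 = 17.544
  Fieldwork 63 × 0.23 = 14.49
  Practicals 77.5 × 0.1 = 7.75
Sum = 69.244
69.244 is ≥ 67 and < 70 → D+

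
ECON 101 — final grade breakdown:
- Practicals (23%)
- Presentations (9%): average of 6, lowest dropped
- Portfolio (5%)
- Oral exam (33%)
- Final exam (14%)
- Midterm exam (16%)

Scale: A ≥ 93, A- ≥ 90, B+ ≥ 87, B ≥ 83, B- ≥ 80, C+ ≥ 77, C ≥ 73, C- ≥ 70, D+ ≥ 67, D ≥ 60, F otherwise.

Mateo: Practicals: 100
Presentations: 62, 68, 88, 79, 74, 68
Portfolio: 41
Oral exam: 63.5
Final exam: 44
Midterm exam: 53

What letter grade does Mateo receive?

D+

Presentations: drop 62 → average of remaining 5 = 377/5 = 75.4
Weighted total:
  Practicals 100 × 0.23 = 23
  Presentations 75.4 × 0.09 = 6.786
  Portfolio 41 × 0.05 = 2.05
  Oral exam 63.5 × 0.33 = 20.955
  Final exam 44 × 0.14 = 6.16
  Midterm exam 53 × 0.16 = 8.48
Sum = 67.431
67.431 is ≥ 67 and < 70 → D+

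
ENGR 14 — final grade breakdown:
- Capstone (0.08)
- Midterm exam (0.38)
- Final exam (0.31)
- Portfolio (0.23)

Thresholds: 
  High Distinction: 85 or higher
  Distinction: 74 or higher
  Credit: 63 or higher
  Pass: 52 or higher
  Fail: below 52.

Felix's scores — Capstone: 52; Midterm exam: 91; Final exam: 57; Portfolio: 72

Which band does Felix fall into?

Weighted total:
  Capstone 52 × 0.08 = 4.16
  Midterm exam 91 × 0.38 = 34.58
  Final exam 57 × 0.31 = 17.67
  Portfolio 72 × 0.23 = 16.56
Sum = 72.97
72.97 is ≥ 63 and < 74 → Credit

Credit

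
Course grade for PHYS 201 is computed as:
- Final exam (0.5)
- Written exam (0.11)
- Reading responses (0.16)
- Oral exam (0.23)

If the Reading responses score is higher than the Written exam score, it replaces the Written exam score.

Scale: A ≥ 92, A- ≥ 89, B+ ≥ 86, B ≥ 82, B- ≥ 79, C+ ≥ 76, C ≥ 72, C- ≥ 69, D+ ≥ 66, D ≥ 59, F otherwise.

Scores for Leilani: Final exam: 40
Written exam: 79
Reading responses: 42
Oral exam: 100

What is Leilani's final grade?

F

Reading responses (42) ≤ Written exam (79), so Written exam stays at 79.
Weighted total:
  Final exam 40 × 0.5 = 20
  Written exam 79 × 0.11 = 8.69
  Reading responses 42 × 0.16 = 6.72
  Oral exam 100 × 0.23 = 23
Sum = 58.41
58.41 < 59 → F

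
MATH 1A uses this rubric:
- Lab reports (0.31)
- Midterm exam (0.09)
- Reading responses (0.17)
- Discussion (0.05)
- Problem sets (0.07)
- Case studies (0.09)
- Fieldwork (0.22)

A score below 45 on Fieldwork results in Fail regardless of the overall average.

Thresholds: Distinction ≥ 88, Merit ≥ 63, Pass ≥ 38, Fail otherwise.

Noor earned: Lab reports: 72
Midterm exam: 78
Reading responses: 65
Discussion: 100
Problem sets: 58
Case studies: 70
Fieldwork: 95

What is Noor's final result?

Fieldwork score 95 ≥ 45: minimum met.
Weighted total:
  Lab reports 72 × 0.31 = 22.32
  Midterm exam 78 × 0.09 = 7.02
  Reading responses 65 × 0.17 = 11.05
  Discussion 100 × 0.05 = 5
  Problem sets 58 × 0.07 = 4.06
  Case studies 70 × 0.09 = 6.3
  Fieldwork 95 × 0.22 = 20.9
Sum = 76.65
76.65 is ≥ 63 and < 88 → Merit

Merit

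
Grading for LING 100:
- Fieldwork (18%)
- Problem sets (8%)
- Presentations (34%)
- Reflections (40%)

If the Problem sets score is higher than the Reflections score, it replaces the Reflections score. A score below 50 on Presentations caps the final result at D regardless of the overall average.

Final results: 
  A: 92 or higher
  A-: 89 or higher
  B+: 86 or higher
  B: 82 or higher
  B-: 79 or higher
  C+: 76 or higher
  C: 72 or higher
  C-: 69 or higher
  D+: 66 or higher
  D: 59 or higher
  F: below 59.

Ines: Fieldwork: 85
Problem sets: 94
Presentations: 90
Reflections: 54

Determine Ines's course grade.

A-

Problem sets (94) > Reflections (54), so Reflections counts as 94.
Presentations score 90 ≥ 50: minimum met.
Weighted total:
  Fieldwork 85 × 0.18 = 15.3
  Problem sets 94 × 0.08 = 7.52
  Presentations 90 × 0.34 = 30.6
  Reflections 94 × 0.4 = 37.6
Sum = 91.02
91.02 is ≥ 89 and < 92 → A-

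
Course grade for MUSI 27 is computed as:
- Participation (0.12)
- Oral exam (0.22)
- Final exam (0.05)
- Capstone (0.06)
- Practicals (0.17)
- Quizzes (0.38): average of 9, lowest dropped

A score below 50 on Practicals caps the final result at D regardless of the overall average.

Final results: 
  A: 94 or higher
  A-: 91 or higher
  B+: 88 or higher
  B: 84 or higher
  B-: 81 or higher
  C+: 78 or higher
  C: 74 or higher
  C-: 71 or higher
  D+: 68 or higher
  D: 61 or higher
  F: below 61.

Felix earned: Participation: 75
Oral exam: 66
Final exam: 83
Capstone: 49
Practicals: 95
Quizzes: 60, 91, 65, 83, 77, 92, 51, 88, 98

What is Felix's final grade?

Quizzes: drop 51 → average of remaining 8 = 654/8 = 81.75
Practicals score 95 ≥ 50: minimum met.
Weighted total:
  Participation 75 × 0.12 = 9
  Oral exam 66 × 0.22 = 14.52
  Final exam 83 × 0.05 = 4.15
  Capstone 49 × 0.06 = 2.94
  Practicals 95 × 0.17 = 16.15
  Quizzes 81.75 × 0.38 = 31.065
Sum = 77.825
77.825 is ≥ 74 and < 78 → C

C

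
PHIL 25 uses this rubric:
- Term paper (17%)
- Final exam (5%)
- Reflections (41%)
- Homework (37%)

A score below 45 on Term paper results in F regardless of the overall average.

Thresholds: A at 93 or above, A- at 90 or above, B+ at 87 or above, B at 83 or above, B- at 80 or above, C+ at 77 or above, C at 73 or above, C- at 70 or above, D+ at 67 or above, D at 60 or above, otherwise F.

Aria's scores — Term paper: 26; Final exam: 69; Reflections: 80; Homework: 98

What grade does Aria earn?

F

Term paper score 26 < 45: minimum not met.
Weighted total:
  Term paper 26 × 0.17 = 4.42
  Final exam 69 × 0.05 = 3.45
  Reflections 80 × 0.41 = 32.8
  Homework 98 × 0.37 = 36.26
Sum = 76.93
Because the Term paper minimum was not met, the result is F.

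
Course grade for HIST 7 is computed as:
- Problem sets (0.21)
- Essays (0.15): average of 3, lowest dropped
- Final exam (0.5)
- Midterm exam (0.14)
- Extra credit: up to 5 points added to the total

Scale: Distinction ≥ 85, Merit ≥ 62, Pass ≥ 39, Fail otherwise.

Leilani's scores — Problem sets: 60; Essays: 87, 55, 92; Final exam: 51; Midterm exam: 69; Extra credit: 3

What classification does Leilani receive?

Essays: drop 55 → average of remaining 2 = 179/2 = 89.5
Weighted total:
  Problem sets 60 × 0.21 = 12.6
  Essays 89.5 × 0.15 = 13.425
  Final exam 51 × 0.5 = 25.5
  Midterm exam 69 × 0.14 = 9.66
Sum = 61.185
Extra credit: 61.185 + 3 = 64.185
64.185 is ≥ 62 and < 85 → Merit

Merit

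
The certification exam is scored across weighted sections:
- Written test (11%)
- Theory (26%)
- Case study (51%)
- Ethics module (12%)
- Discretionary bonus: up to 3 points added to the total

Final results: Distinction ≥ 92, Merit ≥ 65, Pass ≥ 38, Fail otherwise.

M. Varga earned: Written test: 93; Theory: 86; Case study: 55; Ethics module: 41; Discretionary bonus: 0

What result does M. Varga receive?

Weighted total:
  Written test 93 × 0.11 = 10.23
  Theory 86 × 0.26 = 22.36
  Case study 55 × 0.51 = 28.05
  Ethics module 41 × 0.12 = 4.92
Sum = 65.56
Discretionary bonus: 65.56 + 0 = 65.56
65.56 is ≥ 65 and < 92 → Merit

Merit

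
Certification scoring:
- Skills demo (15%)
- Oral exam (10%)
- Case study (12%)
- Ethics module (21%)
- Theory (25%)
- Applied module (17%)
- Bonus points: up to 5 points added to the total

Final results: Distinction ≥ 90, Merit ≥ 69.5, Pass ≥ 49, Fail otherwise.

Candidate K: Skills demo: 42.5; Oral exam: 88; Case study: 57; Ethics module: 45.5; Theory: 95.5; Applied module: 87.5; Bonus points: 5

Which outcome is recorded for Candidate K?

Merit

Weighted total:
  Skills demo 42.5 × 0.15 = 6.375
  Oral exam 88 × 0.1 = 8.8
  Case study 57 × 0.12 = 6.84
  Ethics module 45.5 × 0.21 = 9.555
  Theory 95.5 × 0.25 = 23.875
  Applied module 87.5 × 0.17 = 14.875
Sum = 70.32
Bonus points: 70.32 + 5 = 75.32
75.32 is ≥ 69.5 and < 90 → Merit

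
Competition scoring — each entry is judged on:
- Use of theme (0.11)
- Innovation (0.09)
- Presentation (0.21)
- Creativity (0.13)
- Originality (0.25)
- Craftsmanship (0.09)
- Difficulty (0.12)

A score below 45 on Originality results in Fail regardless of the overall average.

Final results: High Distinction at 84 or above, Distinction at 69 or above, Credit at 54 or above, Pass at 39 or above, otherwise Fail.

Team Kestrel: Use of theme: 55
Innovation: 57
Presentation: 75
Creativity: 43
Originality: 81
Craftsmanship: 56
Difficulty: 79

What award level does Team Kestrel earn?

Credit

Originality score 81 ≥ 45: minimum met.
Weighted total:
  Use of theme 55 × 0.11 = 6.05
  Innovation 57 × 0.09 = 5.13
  Presentation 75 × 0.21 = 15.75
  Creativity 43 × 0.13 = 5.59
  Originality 81 × 0.25 = 20.25
  Craftsmanship 56 × 0.09 = 5.04
  Difficulty 79 × 0.12 = 9.48
Sum = 67.29
67.29 is ≥ 54 and < 69 → Credit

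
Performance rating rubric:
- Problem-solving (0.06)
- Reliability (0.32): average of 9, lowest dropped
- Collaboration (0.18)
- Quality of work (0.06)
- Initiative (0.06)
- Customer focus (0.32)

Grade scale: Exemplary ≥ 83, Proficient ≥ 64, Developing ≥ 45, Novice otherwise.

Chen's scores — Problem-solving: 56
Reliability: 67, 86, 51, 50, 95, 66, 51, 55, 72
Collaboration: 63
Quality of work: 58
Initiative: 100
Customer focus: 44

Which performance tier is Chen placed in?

Reliability: drop 50 → average of remaining 8 = 543/8 = 67.875
Weighted total:
  Problem-solving 56 × 0.06 = 3.36
  Reliability 67.875 × 0.32 = 21.72
  Collaboration 63 × 0.18 = 11.34
  Quality of work 58 × 0.06 = 3.48
  Initiative 100 × 0.06 = 6
  Customer focus 44 × 0.32 = 14.08
Sum = 59.98
59.98 is ≥ 45 and < 64 → Developing

Developing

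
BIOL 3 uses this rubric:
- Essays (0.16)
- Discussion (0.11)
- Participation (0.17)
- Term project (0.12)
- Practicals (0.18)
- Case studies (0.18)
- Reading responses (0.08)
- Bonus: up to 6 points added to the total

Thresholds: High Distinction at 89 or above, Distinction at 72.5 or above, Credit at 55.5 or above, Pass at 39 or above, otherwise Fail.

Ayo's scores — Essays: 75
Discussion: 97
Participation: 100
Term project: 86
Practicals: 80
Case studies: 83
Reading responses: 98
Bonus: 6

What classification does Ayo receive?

Weighted total:
  Essays 75 × 0.16 = 12
  Discussion 97 × 0.11 = 10.67
  Participation 100 × 0.17 = 17
  Term project 86 × 0.12 = 10.32
  Practicals 80 × 0.18 = 14.4
  Case studies 83 × 0.18 = 14.94
  Reading responses 98 × 0.08 = 7.84
Sum = 87.17
Bonus: 87.17 + 6 = 93.17
93.17 ≥ 89 → High Distinction

High Distinction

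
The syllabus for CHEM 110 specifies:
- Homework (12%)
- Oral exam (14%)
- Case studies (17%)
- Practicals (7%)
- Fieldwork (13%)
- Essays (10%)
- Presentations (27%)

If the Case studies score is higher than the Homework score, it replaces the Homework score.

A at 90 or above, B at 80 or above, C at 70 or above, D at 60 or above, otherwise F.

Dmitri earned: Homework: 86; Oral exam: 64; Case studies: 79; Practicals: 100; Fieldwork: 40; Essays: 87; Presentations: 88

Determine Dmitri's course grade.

Case studies (79) ≤ Homework (86), so Homework stays at 86.
Weighted total:
  Homework 86 × 0.12 = 10.32
  Oral exam 64 × 0.14 = 8.96
  Case studies 79 × 0.17 = 13.43
  Practicals 100 × 0.07 = 7
  Fieldwork 40 × 0.13 = 5.2
  Essays 87 × 0.1 = 8.7
  Presentations 88 × 0.27 = 23.76
Sum = 77.37
77.37 is ≥ 70 and < 80 → C

C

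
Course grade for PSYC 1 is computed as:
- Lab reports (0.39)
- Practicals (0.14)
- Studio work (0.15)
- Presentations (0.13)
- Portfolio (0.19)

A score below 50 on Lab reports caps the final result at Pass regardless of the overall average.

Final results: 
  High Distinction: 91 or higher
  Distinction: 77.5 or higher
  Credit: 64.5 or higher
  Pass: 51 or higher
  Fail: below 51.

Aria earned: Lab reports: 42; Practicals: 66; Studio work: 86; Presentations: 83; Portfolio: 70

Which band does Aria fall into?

Lab reports score 42 < 50: minimum not met.
Weighted total:
  Lab reports 42 × 0.39 = 16.38
  Practicals 66 × 0.14 = 9.24
  Studio work 86 × 0.15 = 12.9
  Presentations 83 × 0.13 = 10.79
  Portfolio 70 × 0.19 = 13.3
Sum = 62.61
62.61 would be Pass; cap at Pass applies → Pass.

Pass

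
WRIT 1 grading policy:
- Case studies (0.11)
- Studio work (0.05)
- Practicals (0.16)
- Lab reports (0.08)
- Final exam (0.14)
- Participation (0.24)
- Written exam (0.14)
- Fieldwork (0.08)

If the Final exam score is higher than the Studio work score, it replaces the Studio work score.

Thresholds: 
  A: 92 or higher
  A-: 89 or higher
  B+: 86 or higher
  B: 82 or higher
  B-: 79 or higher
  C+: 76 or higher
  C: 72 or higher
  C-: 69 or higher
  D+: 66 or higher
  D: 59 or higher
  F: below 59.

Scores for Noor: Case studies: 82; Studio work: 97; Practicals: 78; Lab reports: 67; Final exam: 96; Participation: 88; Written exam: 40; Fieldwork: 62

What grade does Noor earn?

Final exam (96) ≤ Studio work (97), so Studio work stays at 97.
Weighted total:
  Case studies 82 × 0.11 = 9.02
  Studio work 97 × 0.05 = 4.85
  Practicals 78 × 0.16 = 12.48
  Lab reports 67 × 0.08 = 5.36
  Final exam 96 × 0.14 = 13.44
  Participation 88 × 0.24 = 21.12
  Written exam 40 × 0.14 = 5.6
  Fieldwork 62 × 0.08 = 4.96
Sum = 76.83
76.83 is ≥ 76 and < 79 → C+

C+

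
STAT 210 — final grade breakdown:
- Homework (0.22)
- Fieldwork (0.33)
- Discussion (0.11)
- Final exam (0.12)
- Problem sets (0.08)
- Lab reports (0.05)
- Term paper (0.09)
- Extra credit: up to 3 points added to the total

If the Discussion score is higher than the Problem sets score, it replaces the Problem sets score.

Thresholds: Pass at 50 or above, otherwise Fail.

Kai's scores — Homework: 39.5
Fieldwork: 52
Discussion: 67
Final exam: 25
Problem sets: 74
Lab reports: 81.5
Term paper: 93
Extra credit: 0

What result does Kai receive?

Discussion (67) ≤ Problem sets (74), so Problem sets stays at 74.
Weighted total:
  Homework 39.5 × 0.22 = 8.69
  Fieldwork 52 × 0.33 = 17.16
  Discussion 67 × 0.11 = 7.37
  Final exam 25 × 0.12 = 3
  Problem sets 74 × 0.08 = 5.92
  Lab reports 81.5 × 0.05 = 4.075
  Term paper 93 × 0.09 = 8.37
Sum = 54.585
Extra credit: 54.585 + 0 = 54.585
54.585 ≥ 50 → Pass

Pass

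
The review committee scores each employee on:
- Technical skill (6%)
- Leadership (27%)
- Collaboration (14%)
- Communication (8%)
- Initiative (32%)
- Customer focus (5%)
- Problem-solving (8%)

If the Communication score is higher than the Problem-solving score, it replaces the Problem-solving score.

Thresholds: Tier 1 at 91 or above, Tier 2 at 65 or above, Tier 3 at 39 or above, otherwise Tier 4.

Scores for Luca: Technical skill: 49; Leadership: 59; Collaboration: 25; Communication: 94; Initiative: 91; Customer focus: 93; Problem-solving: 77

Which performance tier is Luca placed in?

Communication (94) > Problem-solving (77), so Problem-solving counts as 94.
Weighted total:
  Technical skill 49 × 0.06 = 2.94
  Leadership 59 × 0.27 = 15.93
  Collaboration 25 × 0.14 = 3.5
  Communication 94 × 0.08 = 7.52
  Initiative 91 × 0.32 = 29.12
  Customer focus 93 × 0.05 = 4.65
  Problem-solving 94 × 0.08 = 7.52
Sum = 71.18
71.18 is ≥ 65 and < 91 → Tier 2

Tier 2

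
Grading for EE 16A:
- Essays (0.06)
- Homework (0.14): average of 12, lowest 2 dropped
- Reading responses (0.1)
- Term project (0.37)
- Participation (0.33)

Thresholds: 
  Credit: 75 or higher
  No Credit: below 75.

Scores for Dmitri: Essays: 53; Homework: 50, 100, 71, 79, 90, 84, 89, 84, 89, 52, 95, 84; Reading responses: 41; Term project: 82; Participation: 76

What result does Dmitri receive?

Homework: drop 50, 52 → average of remaining 10 = 865/10 = 86.5
Weighted total:
  Essays 53 × 0.06 = 3.18
  Homework 86.5 × 0.14 = 12.11
  Reading responses 41 × 0.1 = 4.1
  Term project 82 × 0.37 = 30.34
  Participation 76 × 0.33 = 25.08
Sum = 74.81
74.81 < 75 → No Credit

No Credit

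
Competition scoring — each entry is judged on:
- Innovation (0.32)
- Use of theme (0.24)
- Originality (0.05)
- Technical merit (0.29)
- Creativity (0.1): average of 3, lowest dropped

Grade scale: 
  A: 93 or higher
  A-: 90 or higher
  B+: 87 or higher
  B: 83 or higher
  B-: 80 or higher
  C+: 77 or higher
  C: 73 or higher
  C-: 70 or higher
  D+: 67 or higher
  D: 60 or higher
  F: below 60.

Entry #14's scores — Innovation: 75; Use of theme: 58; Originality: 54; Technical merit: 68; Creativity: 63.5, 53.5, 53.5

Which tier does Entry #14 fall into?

D

Creativity: drop 53.5 → average of remaining 2 = 117/2 = 58.5
Weighted total:
  Innovation 75 × 0.32 = 24
  Use of theme 58 × 0.24 = 13.92
  Originality 54 × 0.05 = 2.7
  Technical merit 68 × 0.29 = 19.72
  Creativity 58.5 × 0.1 = 5.85
Sum = 66.19
66.19 is ≥ 60 and < 67 → D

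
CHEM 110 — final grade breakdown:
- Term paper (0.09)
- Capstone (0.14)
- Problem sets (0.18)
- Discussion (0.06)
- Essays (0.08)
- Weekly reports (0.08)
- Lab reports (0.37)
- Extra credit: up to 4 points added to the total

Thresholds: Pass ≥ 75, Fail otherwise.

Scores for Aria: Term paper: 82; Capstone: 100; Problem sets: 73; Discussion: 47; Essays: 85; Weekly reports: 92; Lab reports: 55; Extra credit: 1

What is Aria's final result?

Weighted total:
  Term paper 82 × 0.09 = 7.38
  Capstone 100 × 0.14 = 14
  Problem sets 73 × 0.18 = 13.14
  Discussion 47 × 0.06 = 2.82
  Essays 85 × 0.08 = 6.8
  Weekly reports 92 × 0.08 = 7.36
  Lab reports 55 × 0.37 = 20.35
Sum = 71.85
Extra credit: 71.85 + 1 = 72.85
72.85 < 75 → Fail

Fail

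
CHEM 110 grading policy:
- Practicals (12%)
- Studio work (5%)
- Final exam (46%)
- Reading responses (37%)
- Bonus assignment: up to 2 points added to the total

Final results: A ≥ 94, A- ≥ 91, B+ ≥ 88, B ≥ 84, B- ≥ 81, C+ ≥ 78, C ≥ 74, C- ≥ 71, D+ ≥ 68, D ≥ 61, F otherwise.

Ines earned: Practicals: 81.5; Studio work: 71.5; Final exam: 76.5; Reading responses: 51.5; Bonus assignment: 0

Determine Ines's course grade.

D

Weighted total:
  Practicals 81.5 × 0.12 = 9.78
  Studio work 71.5 × 0.05 = 3.575
  Final exam 76.5 × 0.46 = 35.19
  Reading responses 51.5 × 0.37 = 19.055
Sum = 67.6
Bonus assignment: 67.6 + 0 = 67.6
67.6 is ≥ 61 and < 68 → D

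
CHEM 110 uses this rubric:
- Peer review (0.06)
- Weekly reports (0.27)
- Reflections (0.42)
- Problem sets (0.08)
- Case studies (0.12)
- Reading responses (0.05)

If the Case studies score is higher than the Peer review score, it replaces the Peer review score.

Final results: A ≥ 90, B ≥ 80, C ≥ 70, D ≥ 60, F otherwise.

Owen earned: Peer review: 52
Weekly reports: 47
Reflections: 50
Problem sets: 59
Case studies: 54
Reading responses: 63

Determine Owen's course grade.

F

Case studies (54) > Peer review (52), so Peer review counts as 54.
Weighted total:
  Peer review 54 × 0.06 = 3.24
  Weekly reports 47 × 0.27 = 12.69
  Reflections 50 × 0.42 = 21
  Problem sets 59 × 0.08 = 4.72
  Case studies 54 × 0.12 = 6.48
  Reading responses 63 × 0.05 = 3.15
Sum = 51.28
51.28 < 60 → F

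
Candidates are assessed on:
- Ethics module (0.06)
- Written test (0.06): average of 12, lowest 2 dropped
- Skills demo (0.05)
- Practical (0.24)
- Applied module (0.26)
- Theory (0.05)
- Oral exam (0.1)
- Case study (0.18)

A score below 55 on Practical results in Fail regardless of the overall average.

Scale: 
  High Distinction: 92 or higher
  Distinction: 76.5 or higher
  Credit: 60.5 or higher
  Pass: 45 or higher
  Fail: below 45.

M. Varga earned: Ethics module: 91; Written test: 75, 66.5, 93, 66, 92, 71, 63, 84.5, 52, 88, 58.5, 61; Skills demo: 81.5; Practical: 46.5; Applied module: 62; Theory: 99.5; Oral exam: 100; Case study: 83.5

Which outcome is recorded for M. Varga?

Written test: drop 52, 58.5 → average of remaining 10 = 760/10 = 76
Practical score 46.5 < 55: minimum not met.
Weighted total:
  Ethics module 91 × 0.06 = 5.46
  Written test 76 × 0.06 = 4.56
  Skills demo 81.5 × 0.05 = 4.075
  Practical 46.5 × 0.24 = 11.16
  Applied module 62 × 0.26 = 16.12
  Theory 99.5 × 0.05 = 4.975
  Oral exam 100 × 0.1 = 10
  Case study 83.5 × 0.18 = 15.03
Sum = 71.38
Because the Practical minimum was not met, the result is Fail.

Fail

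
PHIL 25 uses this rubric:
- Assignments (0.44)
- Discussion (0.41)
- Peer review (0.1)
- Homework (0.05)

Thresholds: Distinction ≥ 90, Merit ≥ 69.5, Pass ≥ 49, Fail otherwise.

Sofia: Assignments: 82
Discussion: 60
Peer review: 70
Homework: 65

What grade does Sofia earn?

Weighted total:
  Assignments 82 × 0.44 = 36.08
  Discussion 60 × 0.41 = 24.6
  Peer review 70 × 0.1 = 7
  Homework 65 × 0.05 = 3.25
Sum = 70.93
70.93 is ≥ 69.5 and < 90 → Merit

Merit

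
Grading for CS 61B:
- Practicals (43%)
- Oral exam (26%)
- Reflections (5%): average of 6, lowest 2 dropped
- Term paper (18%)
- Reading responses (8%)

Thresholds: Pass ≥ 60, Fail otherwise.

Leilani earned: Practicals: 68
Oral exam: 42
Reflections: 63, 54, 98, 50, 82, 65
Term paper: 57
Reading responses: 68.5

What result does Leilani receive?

Reflections: drop 50, 54 → average of remaining 4 = 308/4 = 77
Weighted total:
  Practicals 68 × 0.43 = 29.24
  Oral exam 42 × 0.26 = 10.92
  Reflections 77 × 0.05 = 3.85
  Term paper 57 × 0.18 = 10.26
  Reading responses 68.5 × 0.08 = 5.48
Sum = 59.75
59.75 < 60 → Fail

Fail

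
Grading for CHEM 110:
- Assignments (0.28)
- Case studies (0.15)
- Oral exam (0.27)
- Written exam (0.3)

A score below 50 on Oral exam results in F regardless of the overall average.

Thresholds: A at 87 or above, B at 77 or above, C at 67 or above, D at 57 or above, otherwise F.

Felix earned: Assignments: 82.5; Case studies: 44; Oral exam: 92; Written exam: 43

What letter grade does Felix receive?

Oral exam score 92 ≥ 50: minimum met.
Weighted total:
  Assignments 82.5 × 0.28 = 23.1
  Case studies 44 × 0.15 = 6.6
  Oral exam 92 × 0.27 = 24.84
  Written exam 43 × 0.3 = 12.9
Sum = 67.44
67.44 is ≥ 67 and < 77 → C

C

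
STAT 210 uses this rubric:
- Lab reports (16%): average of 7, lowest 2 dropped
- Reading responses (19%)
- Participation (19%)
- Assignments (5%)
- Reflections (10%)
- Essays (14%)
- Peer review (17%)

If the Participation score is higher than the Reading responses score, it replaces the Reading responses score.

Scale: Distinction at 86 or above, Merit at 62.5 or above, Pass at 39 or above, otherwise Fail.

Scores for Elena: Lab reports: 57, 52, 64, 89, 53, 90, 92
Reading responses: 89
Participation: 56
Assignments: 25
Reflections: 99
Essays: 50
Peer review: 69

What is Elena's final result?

Merit

Lab reports: drop 52, 53 → average of remaining 5 = 392/5 = 78.4
Participation (56) ≤ Reading responses (89), so Reading responses stays at 89.
Weighted total:
  Lab reports 78.4 × 0.16 = 12.544
  Reading responses 89 × 0.19 = 16.91
  Participation 56 × 0.19 = 10.64
  Assignments 25 × 0.05 = 1.25
  Reflections 99 × 0.1 = 9.9
  Essays 50 × 0.14 = 7
  Peer review 69 × 0.17 = 11.73
Sum = 69.974
69.974 is ≥ 62.5 and < 86 → Merit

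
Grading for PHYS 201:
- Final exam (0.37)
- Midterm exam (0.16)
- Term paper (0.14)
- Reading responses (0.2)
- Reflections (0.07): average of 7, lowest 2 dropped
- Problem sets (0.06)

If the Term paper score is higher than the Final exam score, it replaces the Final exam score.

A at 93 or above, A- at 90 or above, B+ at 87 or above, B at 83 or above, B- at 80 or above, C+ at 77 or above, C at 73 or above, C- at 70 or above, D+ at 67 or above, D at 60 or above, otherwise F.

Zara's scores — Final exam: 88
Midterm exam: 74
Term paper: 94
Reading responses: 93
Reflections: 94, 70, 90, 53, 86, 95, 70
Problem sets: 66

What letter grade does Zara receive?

Reflections: drop 53, 70 → average of remaining 5 = 435/5 = 87
Term paper (94) > Final exam (88), so Final exam counts as 94.
Weighted total:
  Final exam 94 × 0.37 = 34.78
  Midterm exam 74 × 0.16 = 11.84
  Term paper 94 × 0.14 = 13.16
  Reading responses 93 × 0.2 = 18.6
  Reflections 87 × 0.07 = 6.09
  Problem sets 66 × 0.06 = 3.96
Sum = 88.43
88.43 is ≥ 87 and < 90 → B+

B+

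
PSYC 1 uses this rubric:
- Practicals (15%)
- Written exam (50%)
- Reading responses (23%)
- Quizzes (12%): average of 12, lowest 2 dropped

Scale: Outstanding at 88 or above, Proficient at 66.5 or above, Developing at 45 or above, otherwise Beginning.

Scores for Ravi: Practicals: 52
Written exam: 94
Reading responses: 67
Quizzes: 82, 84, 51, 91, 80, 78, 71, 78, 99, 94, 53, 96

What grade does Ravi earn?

Quizzes: drop 51, 53 → average of remaining 10 = 853/10 = 85.3
Weighted total:
  Practicals 52 × 0.15 = 7.8
  Written exam 94 × 0.5 = 47
  Reading responses 67 × 0.23 = 15.41
  Quizzes 85.3 × 0.12 = 10.236
Sum = 80.446
80.446 is ≥ 66.5 and < 88 → Proficient

Proficient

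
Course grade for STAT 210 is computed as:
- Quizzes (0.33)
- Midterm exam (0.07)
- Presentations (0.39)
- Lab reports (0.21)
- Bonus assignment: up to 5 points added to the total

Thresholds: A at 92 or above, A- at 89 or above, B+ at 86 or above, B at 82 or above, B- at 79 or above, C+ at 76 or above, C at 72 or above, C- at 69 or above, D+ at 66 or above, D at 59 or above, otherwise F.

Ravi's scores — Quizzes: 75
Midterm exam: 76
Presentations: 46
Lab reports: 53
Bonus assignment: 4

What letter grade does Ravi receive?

D

Weighted total:
  Quizzes 75 × 0.33 = 24.75
  Midterm exam 76 × 0.07 = 5.32
  Presentations 46 × 0.39 = 17.94
  Lab reports 53 × 0.21 = 11.13
Sum = 59.14
Bonus assignment: 59.14 + 4 = 63.14
63.14 is ≥ 59 and < 66 → D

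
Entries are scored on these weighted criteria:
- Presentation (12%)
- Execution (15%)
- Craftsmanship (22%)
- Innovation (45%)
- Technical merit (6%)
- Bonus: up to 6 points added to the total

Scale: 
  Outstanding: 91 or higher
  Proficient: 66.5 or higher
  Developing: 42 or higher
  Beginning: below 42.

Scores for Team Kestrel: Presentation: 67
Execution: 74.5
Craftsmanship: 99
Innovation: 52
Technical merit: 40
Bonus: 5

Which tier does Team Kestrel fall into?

Weighted total:
  Presentation 67 × 0.12 = 8.04
  Execution 74.5 × 0.15 = 11.175
  Craftsmanship 99 × 0.22 = 21.78
  Innovation 52 × 0.45 = 23.4
  Technical merit 40 × 0.06 = 2.4
Sum = 66.795
Bonus: 66.795 + 5 = 71.795
71.795 is ≥ 66.5 and < 91 → Proficient

Proficient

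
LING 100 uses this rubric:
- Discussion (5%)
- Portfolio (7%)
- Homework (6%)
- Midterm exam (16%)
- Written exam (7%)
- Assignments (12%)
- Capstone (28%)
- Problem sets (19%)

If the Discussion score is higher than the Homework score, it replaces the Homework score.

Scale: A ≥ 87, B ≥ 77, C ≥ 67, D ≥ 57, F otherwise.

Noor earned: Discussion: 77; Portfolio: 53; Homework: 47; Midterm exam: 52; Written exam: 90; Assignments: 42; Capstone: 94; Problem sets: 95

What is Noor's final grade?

C

Discussion (77) > Homework (47), so Homework counts as 77.
Weighted total:
  Discussion 77 × 0.05 = 3.85
  Portfolio 53 × 0.07 = 3.71
  Homework 77 × 0.06 = 4.62
  Midterm exam 52 × 0.16 = 8.32
  Written exam 90 × 0.07 = 6.3
  Assignments 42 × 0.12 = 5.04
  Capstone 94 × 0.28 = 26.32
  Problem sets 95 × 0.19 = 18.05
Sum = 76.21
76.21 is ≥ 67 and < 77 → C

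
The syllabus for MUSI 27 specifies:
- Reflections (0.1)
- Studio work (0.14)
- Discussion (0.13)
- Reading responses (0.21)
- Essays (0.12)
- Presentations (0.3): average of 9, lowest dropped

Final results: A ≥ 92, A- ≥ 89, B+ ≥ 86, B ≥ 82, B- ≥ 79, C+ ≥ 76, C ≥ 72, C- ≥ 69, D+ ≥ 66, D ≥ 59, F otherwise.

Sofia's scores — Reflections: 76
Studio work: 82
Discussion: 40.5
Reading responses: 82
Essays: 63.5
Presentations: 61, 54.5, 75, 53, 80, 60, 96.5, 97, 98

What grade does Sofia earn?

Presentations: drop 53 → average of remaining 8 = 622/8 = 77.75
Weighted total:
  Reflections 76 × 0.1 = 7.6
  Studio work 82 × 0.14 = 11.48
  Discussion 40.5 × 0.13 = 5.265
  Reading responses 82 × 0.21 = 17.22
  Essays 63.5 × 0.12 = 7.62
  Presentations 77.75 × 0.3 = 23.325
Sum = 72.51
72.51 is ≥ 72 and < 76 → C

C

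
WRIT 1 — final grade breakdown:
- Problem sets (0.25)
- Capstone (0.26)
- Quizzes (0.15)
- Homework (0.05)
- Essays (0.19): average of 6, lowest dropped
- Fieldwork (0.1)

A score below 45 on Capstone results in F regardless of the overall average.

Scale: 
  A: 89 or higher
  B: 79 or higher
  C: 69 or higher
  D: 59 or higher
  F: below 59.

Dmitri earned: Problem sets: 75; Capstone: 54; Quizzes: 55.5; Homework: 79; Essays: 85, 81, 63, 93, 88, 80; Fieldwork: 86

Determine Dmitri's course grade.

C

Essays: drop 63 → average of remaining 5 = 427/5 = 85.4
Capstone score 54 ≥ 45: minimum met.
Weighted total:
  Problem sets 75 × 0.25 = 18.75
  Capstone 54 × 0.26 = 14.04
  Quizzes 55.5 × 0.15 = 8.325
  Homework 79 × 0.05 = 3.95
  Essays 85.4 × 0.19 = 16.226
  Fieldwork 86 × 0.1 = 8.6
Sum = 69.891
69.891 is ≥ 69 and < 79 → C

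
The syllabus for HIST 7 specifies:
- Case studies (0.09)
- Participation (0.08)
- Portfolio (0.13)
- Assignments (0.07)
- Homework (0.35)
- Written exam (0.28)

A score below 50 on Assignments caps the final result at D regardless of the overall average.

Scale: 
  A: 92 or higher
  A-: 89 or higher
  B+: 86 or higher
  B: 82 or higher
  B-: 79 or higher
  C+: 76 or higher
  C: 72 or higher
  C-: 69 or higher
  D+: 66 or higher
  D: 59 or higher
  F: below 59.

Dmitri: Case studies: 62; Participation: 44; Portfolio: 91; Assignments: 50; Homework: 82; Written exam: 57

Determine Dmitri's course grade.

Assignments score 50 ≥ 50: minimum met.
Weighted total:
  Case studies 62 × 0.09 = 5.58
  Participation 44 × 0.08 = 3.52
  Portfolio 91 × 0.13 = 11.83
  Assignments 50 × 0.07 = 3.5
  Homework 82 × 0.35 = 28.7
  Written exam 57 × 0.28 = 15.96
Sum = 69.09
69.09 is ≥ 69 and < 72 → C-

C-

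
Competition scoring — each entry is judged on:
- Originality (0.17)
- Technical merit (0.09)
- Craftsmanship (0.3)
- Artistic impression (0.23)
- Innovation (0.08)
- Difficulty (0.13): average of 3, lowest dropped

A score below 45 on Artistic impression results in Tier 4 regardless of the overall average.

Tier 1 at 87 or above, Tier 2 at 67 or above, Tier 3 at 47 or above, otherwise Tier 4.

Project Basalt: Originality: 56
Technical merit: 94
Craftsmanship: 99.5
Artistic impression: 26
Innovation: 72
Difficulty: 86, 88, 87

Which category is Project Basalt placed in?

Difficulty: drop 86 → average of remaining 2 = 175/2 = 87.5
Artistic impression score 26 < 45: minimum not met.
Weighted total:
  Originality 56 × 0.17 = 9.52
  Technical merit 94 × 0.09 = 8.46
  Craftsmanship 99.5 × 0.3 = 29.85
  Artistic impression 26 × 0.23 = 5.98
  Innovation 72 × 0.08 = 5.76
  Difficulty 87.5 × 0.13 = 11.375
Sum = 70.945
Because the Artistic impression minimum was not met, the result is Tier 4.

Tier 4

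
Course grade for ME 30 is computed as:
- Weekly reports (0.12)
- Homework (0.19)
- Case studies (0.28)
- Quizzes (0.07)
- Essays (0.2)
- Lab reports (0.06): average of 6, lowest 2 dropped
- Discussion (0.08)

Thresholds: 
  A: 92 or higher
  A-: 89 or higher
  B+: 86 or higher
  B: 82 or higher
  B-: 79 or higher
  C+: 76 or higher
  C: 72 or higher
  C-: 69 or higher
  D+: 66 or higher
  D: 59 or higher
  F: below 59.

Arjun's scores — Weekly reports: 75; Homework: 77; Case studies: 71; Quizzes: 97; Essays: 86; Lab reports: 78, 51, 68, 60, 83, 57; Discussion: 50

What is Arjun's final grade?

C

Lab reports: drop 51, 57 → average of remaining 4 = 289/4 = 72.25
Weighted total:
  Weekly reports 75 × 0.12 = 9
  Homework 77 × 0.19 = 14.63
  Case studies 71 × 0.28 = 19.88
  Quizzes 97 × 0.07 = 6.79
  Essays 86 × 0.2 = 17.2
  Lab reports 72.25 × 0.06 = 4.335
  Discussion 50 × 0.08 = 4
Sum = 75.835
75.835 is ≥ 72 and < 76 → C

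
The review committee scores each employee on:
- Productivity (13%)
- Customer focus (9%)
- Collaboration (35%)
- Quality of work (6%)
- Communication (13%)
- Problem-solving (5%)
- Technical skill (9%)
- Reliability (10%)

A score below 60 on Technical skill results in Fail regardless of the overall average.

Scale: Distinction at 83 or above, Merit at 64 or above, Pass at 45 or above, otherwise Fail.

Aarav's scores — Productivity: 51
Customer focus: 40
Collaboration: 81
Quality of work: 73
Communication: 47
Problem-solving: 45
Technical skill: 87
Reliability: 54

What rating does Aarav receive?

Merit

Technical skill score 87 ≥ 60: minimum met.
Weighted total:
  Productivity 51 × 0.13 = 6.63
  Customer focus 40 × 0.09 = 3.6
  Collaboration 81 × 0.35 = 28.35
  Quality of work 73 × 0.06 = 4.38
  Communication 47 × 0.13 = 6.11
  Problem-solving 45 × 0.05 = 2.25
  Technical skill 87 × 0.09 = 7.83
  Reliability 54 × 0.1 = 5.4
Sum = 64.55
64.55 is ≥ 64 and < 83 → Merit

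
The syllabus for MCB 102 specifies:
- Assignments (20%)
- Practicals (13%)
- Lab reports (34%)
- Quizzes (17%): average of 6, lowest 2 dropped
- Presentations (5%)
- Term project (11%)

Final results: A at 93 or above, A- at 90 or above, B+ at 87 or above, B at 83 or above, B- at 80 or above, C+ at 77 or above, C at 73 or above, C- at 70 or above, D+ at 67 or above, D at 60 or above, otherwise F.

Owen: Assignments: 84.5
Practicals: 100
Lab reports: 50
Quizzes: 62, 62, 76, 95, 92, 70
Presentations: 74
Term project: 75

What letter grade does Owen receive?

C

Quizzes: drop 62, 62 → average of remaining 4 = 333/4 = 83.25
Weighted total:
  Assignments 84.5 × 0.2 = 16.9
  Practicals 100 × 0.13 = 13
  Lab reports 50 × 0.34 = 17
  Quizzes 83.25 × 0.17 = 14.1525
  Presentations 74 × 0.05 = 3.7
  Term project 75 × 0.11 = 8.25
Sum = 73.0025
73.0025 is ≥ 73 and < 77 → C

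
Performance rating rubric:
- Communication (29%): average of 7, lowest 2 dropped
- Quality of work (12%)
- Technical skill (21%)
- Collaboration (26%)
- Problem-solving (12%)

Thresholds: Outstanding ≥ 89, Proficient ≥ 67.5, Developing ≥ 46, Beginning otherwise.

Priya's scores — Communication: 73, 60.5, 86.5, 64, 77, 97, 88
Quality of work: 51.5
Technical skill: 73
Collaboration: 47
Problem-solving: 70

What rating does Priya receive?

Communication: drop 60.5, 64 → average of remaining 5 = 421.5/5 = 84.3
Weighted total:
  Communication 84.3 × 0.29 = 24.447
  Quality of work 51.5 × 0.12 = 6.18
  Technical skill 73 × 0.21 = 15.33
  Collaboration 47 × 0.26 = 12.22
  Problem-solving 70 × 0.12 = 8.4
Sum = 66.577
66.577 is ≥ 46 and < 67.5 → Developing

Developing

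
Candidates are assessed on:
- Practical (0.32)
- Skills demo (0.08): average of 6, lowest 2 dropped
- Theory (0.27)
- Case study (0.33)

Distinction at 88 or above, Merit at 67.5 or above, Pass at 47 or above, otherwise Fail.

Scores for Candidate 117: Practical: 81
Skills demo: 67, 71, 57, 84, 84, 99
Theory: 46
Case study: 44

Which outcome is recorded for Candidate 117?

Skills demo: drop 57, 67 → average of remaining 4 = 338/4 = 84.5
Weighted total:
  Practical 81 × 0.32 = 25.92
  Skills demo 84.5 × 0.08 = 6.76
  Theory 46 × 0.27 = 12.42
  Case study 44 × 0.33 = 14.52
Sum = 59.62
59.62 is ≥ 47 and < 67.5 → Pass

Pass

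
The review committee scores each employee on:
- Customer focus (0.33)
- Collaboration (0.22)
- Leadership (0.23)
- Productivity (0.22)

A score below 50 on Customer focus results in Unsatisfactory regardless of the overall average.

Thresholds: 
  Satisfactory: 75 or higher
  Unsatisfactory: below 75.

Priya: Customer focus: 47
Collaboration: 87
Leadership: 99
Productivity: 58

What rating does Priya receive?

Customer focus score 47 < 50: minimum not met.
Weighted total:
  Customer focus 47 × 0.33 = 15.51
  Collaboration 87 × 0.22 = 19.14
  Leadership 99 × 0.23 = 22.77
  Productivity 58 × 0.22 = 12.76
Sum = 70.18
Because the Customer focus minimum was not met, the result is Unsatisfactory.

Unsatisfactory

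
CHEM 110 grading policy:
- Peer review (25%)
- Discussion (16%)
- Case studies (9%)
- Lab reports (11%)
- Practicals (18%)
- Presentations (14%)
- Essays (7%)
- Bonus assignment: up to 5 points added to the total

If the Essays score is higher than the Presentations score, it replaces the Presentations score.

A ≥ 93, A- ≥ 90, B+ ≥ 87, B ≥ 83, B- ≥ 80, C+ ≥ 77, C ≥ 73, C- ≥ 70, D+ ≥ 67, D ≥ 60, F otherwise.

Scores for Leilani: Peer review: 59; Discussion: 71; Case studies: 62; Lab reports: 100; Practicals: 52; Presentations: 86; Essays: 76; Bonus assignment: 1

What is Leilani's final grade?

Essays (76) ≤ Presentations (86), so Presentations stays at 86.
Weighted total:
  Peer review 59 × 0.25 = 14.75
  Discussion 71 × 0.16 = 11.36
  Case studies 62 × 0.09 = 5.58
  Lab reports 100 × 0.11 = 11
  Practicals 52 × 0.18 = 9.36
  Presentations 86 × 0.14 = 12.04
  Essays 76 × 0.07 = 5.32
Sum = 69.41
Bonus assignment: 69.41 + 1 = 70.41
70.41 is ≥ 70 and < 73 → C-

C-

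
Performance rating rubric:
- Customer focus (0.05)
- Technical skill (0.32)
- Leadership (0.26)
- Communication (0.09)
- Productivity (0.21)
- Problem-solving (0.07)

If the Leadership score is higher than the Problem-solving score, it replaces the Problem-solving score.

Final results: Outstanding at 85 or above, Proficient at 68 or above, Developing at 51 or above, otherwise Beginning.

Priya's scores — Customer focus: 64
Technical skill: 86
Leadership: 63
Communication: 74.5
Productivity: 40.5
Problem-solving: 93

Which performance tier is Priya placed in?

Leadership (63) ≤ Problem-solving (93), so Problem-solving stays at 93.
Weighted total:
  Customer focus 64 × 0.05 = 3.2
  Technical skill 86 × 0.32 = 27.52
  Leadership 63 × 0.26 = 16.38
  Communication 74.5 × 0.09 = 6.705
  Productivity 40.5 × 0.21 = 8.505
  Problem-solving 93 × 0.07 = 6.51
Sum = 68.82
68.82 is ≥ 68 and < 85 → Proficient

Proficient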